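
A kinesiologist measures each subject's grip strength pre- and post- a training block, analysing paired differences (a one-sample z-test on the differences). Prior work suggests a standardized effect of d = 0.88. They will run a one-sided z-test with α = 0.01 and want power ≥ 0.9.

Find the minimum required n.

Set Φ(δ − 2.326) = 0.9; then δ − 2.326 = Φ⁻¹(0.9) = 1.282, giving δ = 3.608.
δ = d·√n ⇒ n = (δ/d)² = (3.608 / 0.88)² = 16.81.
Round up to the next whole unit.

n = 17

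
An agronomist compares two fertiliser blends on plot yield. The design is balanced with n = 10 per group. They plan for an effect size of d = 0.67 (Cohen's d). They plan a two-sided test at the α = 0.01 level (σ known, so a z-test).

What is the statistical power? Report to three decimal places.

Noncentrality parameter: δ = d·√(n/2) = 0.67 × √(10/2) = 1.4982
Two-sided α = 0.01 → critical value z_{0.005} = 2.576.
Power = Φ(δ − 2.576) + Φ(−δ − 2.576) = Φ(-1.078) + Φ(-4.074) = 0.1406 + 0.0000 = 0.1406.

Power ≈ 0.141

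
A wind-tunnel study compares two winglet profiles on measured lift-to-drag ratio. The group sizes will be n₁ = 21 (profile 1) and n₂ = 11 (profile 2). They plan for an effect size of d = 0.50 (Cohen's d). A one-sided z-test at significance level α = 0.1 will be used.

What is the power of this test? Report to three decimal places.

Power ≈ 0.525

Noncentrality parameter: δ = d / √(1/n₁ + 1/n₂) = 0.50 / √(1/21 + 1/11) = 1.3434
One-sided α = 0.1 → critical value z_{0.1} = 1.282.
Power = P(Z > 1.282 − δ) = Φ(0.062) = 0.5247.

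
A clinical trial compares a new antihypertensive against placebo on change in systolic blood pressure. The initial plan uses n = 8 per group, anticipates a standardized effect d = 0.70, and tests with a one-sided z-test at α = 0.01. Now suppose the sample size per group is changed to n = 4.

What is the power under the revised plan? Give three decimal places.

With n = 4 per group: δ = d·√(n/2) = 0.70 × √(4/2) = 0.9899. Critical value z_{0.01} = 2.326.
Revised power = P(Z > 2.326 − δ) = Φ(-1.336) = 0.0907.

Power ≈ 0.091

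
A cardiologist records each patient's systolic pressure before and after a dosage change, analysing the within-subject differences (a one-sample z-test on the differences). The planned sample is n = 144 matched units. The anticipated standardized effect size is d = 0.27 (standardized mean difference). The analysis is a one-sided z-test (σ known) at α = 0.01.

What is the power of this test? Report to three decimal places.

Power ≈ 0.820

Noncentrality parameter: δ = d·√n = 0.27 × √144 = 3.2400
One-sided α = 0.01 → critical value z_{0.01} = 2.326.
Power = P(Z > 2.326 − δ) = Φ(0.914) = 0.8196.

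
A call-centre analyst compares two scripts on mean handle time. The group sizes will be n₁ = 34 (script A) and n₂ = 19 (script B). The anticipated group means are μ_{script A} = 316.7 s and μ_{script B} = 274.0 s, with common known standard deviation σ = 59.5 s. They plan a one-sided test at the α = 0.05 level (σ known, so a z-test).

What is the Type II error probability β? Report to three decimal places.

β ≈ 0.195

Standardized effect: d = |μ_{script A} − μ_{script B}| / σ = |316.7 − 274.0| / 59.5 = 0.7176
Noncentrality parameter: δ = d / √(1/n₁ + 1/n₂) = 0.7176 / √(1/34 + 1/19) = 2.5055
Critical value for a one-sided test at α = 0.05: z_α = 1.645.
Power = P(Z > 1.645 − δ) = Φ(0.861) = 0.8053.
Type II error: β = 1 − power = 1 − 0.8053 = 0.1947.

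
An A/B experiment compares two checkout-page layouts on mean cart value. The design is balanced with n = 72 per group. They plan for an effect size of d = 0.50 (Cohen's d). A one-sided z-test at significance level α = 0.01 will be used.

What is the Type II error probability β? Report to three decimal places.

β ≈ 0.250

Noncentrality parameter: δ = d·√(n/2) = 0.50 × √(72/2) = 3.0000
One-sided α = 0.01 → critical value z_{0.01} = 2.326.
Power = Φ(δ − 2.326) = Φ(0.674) = 0.7497.
Type II error: β = 1 − power = 1 − 0.7497 = 0.2503.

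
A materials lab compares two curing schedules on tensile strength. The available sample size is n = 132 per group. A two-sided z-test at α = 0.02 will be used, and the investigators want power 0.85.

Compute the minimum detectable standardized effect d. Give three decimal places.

d ≈ 0.414

Need Φ(δ − 2.326) = 0.85, so δ = 2.326 + 1.036 = 3.363.
(Lower-tail contribution to power is negligible for δ > 0.)
δ = d·√(n/2) ⇒ d = δ/√(n/2) = 3.363/√(132/2) = 0.4139.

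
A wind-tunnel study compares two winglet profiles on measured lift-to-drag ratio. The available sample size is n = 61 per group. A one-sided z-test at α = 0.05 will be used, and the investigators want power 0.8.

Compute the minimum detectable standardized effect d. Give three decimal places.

Need Φ(δ − 1.645) = 0.8, so δ = 1.645 + 0.842 = 2.486.
δ = d·√(n/2) ⇒ d = δ/√(n/2) = 2.486/√(61/2) = 0.4502.

d ≈ 0.450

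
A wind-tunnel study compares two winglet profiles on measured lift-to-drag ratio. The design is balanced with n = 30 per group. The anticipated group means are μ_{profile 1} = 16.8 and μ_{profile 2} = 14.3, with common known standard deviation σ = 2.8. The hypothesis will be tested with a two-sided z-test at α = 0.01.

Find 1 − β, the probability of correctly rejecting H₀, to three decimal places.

Standardized effect: d = |μ_{profile 1} − μ_{profile 2}| / σ = |16.8 − 14.3| / 2.8 = 0.8929
Noncentrality parameter: δ = d·√(n/2) = 0.8929 × √(30/2) = 3.4580
Two-sided α = 0.01 → critical value z_{0.005} = 2.576.
Power = Φ(δ − 2.576) + Φ(−δ − 2.576) = Φ(0.882) + Φ(-6.034) = 0.8112 + 0.0000 = 0.8112.

Power ≈ 0.811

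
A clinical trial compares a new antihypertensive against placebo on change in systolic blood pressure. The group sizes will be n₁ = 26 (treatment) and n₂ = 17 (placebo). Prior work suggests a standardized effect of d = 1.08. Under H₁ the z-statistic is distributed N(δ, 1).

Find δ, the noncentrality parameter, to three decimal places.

The noncentrality parameter scales effect size by the design's sample-size factor: δ = d / √(1/n₁ + 1/n₂) = 1.08 / √(1/26 + 1/17) = 3.4626

δ ≈ 3.463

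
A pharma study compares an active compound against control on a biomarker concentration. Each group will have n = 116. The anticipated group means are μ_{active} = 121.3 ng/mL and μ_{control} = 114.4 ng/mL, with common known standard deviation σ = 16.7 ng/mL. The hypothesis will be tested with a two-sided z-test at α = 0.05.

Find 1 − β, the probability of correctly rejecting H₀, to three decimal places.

Power ≈ 0.882

Standardized effect: d = |μ_{active} − μ_{control}| / σ = |121.3 − 114.4| / 16.7 = 0.4132
Noncentrality parameter: δ = d·√(n/2) = 0.4132 × √(116/2) = 3.1466
Critical value for a two-sided test at α = 0.05: z_{α/2} = 1.960.
Power = Φ(δ − 1.960) + Φ(−δ − 1.960) = Φ(1.187) + Φ(-5.107) = 0.8823 + 0.0000 = 0.8823.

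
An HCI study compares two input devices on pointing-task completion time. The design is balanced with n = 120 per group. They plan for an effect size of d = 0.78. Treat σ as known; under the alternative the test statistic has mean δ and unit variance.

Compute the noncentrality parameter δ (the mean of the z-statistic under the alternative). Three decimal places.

δ ≈ 6.042

δ = d·√(n/2) = 0.78 × √(120/2) = 6.0419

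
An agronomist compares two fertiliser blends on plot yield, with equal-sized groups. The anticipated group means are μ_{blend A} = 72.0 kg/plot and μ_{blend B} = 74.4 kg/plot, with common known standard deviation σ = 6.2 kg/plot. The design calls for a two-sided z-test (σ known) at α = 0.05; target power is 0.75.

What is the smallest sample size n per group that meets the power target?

n = 93 per group

Standardized effect: d = |μ_{blend A} − μ_{blend B}| / σ = |72.0 − 74.4| / 6.2 = 0.3871
For power 0.75 need Φ(δ − z_{0.025}) = 0.75, so δ = z_{0.025} + z_{0.25} = 1.960 + 0.674 = 2.634.
(The Φ(−δ − z_{α/2}) term is vanishingly small for δ > 0 and is dropped in the standard sample-size formula.)
δ = d·√(n/2) ⇒ n = 2(δ/d)² = 2 × (2.634 / 0.3871)² = 92.63.
Rounding up, n = 93 per group.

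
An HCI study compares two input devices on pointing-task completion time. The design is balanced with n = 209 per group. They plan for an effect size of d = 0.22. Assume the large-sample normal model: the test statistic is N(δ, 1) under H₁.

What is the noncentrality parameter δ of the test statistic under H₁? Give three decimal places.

The noncentrality parameter scales effect size by the design's sample-size factor: δ = d·√(n/2) = 0.22 × √(209/2) = 2.2490

δ ≈ 2.249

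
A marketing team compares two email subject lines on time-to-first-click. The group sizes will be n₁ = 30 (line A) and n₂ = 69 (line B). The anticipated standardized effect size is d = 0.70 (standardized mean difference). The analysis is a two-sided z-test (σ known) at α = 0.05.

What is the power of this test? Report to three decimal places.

Power ≈ 0.893

Noncentrality parameter: δ = d / √(1/n₁ + 1/n₂) = 0.70 / √(1/30 + 1/69) = 3.2009
Critical value for a two-sided test at α = 0.05: z_{α/2} = 1.960.
Power = Φ(δ − 1.960) + Φ(−δ − 1.960) = Φ(1.241) + Φ(-5.161) = 0.8927 + 0.0000 = 0.8927.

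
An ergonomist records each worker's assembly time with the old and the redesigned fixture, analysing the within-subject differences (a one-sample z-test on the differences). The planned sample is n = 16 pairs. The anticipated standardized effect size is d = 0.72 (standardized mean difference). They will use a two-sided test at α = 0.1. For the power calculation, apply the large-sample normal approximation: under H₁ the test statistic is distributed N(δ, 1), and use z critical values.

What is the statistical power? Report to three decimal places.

Noncentrality parameter: δ = d·√n = 0.72 × √16 = 2.8800
Two-sided α = 0.1 → critical value z_{0.05} = 1.645.
Power = Φ(δ − 1.645) + Φ(−δ − 1.645) = Φ(1.235) + Φ(-4.525) = 0.8916 + 0.0000 = 0.8916.

Power ≈ 0.892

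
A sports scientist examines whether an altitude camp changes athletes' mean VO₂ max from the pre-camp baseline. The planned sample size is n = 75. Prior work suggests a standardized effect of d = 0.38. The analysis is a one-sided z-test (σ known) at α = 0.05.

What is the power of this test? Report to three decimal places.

Noncentrality parameter: λ = d·√n = 0.38 × √75 = 3.2909
One-sided α = 0.05 → critical value z_{0.05} = 1.645.
Power = P(Z > 1.645 − λ) = Φ(1.646) = 0.9501.

Power ≈ 0.950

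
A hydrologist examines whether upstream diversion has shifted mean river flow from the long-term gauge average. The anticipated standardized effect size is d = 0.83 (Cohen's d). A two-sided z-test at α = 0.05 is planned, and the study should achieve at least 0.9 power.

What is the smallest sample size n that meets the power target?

For power 0.9 need Φ(δ − z_{0.025}) = 0.9, so δ = z_{0.025} + z_{0.10} = 1.960 + 1.282 = 3.242.
(The Φ(−δ − z_{α/2}) term is vanishingly small for δ > 0 and is dropped in the standard sample-size formula.)
δ = d·√n ⇒ n = (δ/d)² = (3.242 / 0.83)² = 15.25.
Rounding up, n = 16.

n = 16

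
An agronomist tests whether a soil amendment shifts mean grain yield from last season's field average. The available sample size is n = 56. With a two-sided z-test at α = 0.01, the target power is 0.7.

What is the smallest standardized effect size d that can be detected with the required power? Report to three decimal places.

Required noncentrality: δ = z_{0.005} + z_{0.30} = 2.576 + 0.524 = 3.100.
(The second rejection-region term Φ(−δ − z_{α/2}) is negligible and dropped.)
δ = d·√n ⇒ d = δ/√n = 3.100/√56 = 0.4143.

d ≈ 0.414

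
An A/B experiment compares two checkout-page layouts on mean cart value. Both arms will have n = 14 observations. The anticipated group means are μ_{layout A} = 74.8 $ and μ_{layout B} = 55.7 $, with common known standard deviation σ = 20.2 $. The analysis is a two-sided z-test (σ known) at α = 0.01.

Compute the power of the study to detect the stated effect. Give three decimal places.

Standardized effect: d = |μ_{layout A} − μ_{layout B}| / σ = |74.8 − 55.7| / 20.2 = 0.9455
Noncentrality parameter: δ = d·√(n/2) = 0.9455 × √(14/2) = 2.5017
Two-sided α = 0.01 → critical value z_{0.005} = 2.576.
Power = Φ(δ − 2.576) + Φ(−δ − 2.576) = Φ(-0.074) + Φ(-5.078) = 0.4704 + 0.0000 = 0.4704.

Power ≈ 0.470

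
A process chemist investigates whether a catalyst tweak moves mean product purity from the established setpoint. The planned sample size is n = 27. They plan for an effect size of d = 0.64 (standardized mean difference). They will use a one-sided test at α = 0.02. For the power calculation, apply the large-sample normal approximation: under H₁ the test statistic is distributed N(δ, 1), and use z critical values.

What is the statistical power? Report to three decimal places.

Power ≈ 0.898

Noncentrality parameter: δ = d·√n = 0.64 × √27 = 3.3255
One-sided α = 0.02 → critical value z_{0.02} = 2.054.
Power = P(Z > 2.054 − δ) = Φ(1.272) = 0.8983.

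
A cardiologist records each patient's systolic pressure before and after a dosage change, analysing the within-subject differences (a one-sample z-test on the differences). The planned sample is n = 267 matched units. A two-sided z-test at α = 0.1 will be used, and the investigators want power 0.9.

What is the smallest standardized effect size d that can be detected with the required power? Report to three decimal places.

Required noncentrality: δ = z_{0.05} + z_{0.10} = 1.645 + 1.282 = 2.926.
(Lower-tail contribution to power is negligible for δ > 0.)
δ = d·√n ⇒ d = δ/√n = 2.926/√267 = 0.1791.

d ≈ 0.179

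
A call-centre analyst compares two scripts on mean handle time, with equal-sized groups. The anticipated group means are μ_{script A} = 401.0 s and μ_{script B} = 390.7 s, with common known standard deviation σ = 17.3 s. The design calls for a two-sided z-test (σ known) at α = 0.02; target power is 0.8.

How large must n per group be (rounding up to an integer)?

n = 57 per group

Standardized effect: d = |μ_{script A} − μ_{script B}| / σ = |401.0 − 390.7| / 17.3 = 0.5954
For power 0.8 need Φ(δ − z_{0.01}) = 0.8, so δ = z_{0.01} + z_{0.20} = 2.326 + 0.842 = 3.168.
(For δ > 0 the lower-tail rejection region contributes negligibly to power, so the one-term inversion is standard.)
δ = d·√(n/2) ⇒ n = 2(δ/d)² = 2 × (3.168 / 0.5954)² = 56.63.
Round up to the next whole unit.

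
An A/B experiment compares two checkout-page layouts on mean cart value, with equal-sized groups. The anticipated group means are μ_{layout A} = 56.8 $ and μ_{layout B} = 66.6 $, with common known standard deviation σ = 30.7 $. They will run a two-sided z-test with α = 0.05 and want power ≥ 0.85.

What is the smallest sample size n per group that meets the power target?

Standardized effect: d = |μ_{layout A} − μ_{layout B}| / σ = |56.8 − 66.6| / 30.7 = 0.3192
For power 0.85 need Φ(δ − z_{0.025}) = 0.85, so δ = z_{0.025} + z_{0.15} = 1.960 + 1.036 = 2.996.
(For δ > 0 the lower-tail rejection region contributes negligibly to power, so the one-term inversion is standard.)
δ = d·√(n/2) ⇒ n = 2(δ/d)² = 2 × (2.996 / 0.3192)² = 176.22.
Rounding up, n = 177 per group.

n = 177 per group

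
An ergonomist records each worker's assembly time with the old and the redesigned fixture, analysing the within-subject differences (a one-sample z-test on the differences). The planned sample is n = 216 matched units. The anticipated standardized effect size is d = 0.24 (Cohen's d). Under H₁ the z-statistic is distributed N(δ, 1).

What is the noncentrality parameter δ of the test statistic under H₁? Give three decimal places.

δ ≈ 3.527

The noncentrality parameter scales effect size by the design's sample-size factor: δ = d·√n = 0.24 × √216 = 3.5273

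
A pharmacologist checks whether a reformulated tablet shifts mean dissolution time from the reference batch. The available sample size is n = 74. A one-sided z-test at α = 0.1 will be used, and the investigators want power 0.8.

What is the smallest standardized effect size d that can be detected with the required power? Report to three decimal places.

d ≈ 0.247

Required noncentrality: δ = z_{0.1} + z_{0.20} = 1.282 + 0.842 = 2.123.
δ = d·√n ⇒ d = δ/√n = 2.123/√74 = 0.2468.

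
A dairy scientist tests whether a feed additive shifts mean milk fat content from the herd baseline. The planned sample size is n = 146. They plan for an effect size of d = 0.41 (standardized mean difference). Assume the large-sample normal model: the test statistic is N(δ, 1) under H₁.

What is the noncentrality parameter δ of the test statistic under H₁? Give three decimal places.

δ ≈ 4.954

The noncentrality parameter scales effect size by the design's sample-size factor: δ = d·√n = 0.41 × √146 = 4.9540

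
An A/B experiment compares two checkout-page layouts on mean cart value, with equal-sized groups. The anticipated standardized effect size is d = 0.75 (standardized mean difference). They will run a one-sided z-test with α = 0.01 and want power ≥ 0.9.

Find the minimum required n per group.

n = 47 per group

For power 0.9 need Φ(δ − z_{0.01}) = 0.9, so δ = z_{0.01} + z_{0.10} = 2.326 + 1.282 = 3.608.
δ = d·√(n/2) ⇒ n = 2(δ/d)² = 2 × (3.608 / 0.75)² = 46.28.
Rounding up, n = 47 per group.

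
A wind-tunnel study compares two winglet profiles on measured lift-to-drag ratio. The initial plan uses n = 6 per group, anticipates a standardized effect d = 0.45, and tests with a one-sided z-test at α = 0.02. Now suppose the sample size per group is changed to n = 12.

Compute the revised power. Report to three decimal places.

Power ≈ 0.171

With n = 12 per group: δ = d·√(n/2) = 0.45 × √(12/2) = 1.1023. Critical value z_{0.02} = 2.054.
Revised power = Φ(δ − 2.054) = Φ(-0.951) = 0.1707.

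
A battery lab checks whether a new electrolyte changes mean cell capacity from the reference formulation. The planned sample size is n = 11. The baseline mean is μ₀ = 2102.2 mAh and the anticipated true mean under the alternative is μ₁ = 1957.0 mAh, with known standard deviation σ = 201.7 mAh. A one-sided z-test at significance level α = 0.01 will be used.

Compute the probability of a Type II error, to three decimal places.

Standardized effect: d = |μ₁ − μ₀| / σ = |1957.0 − 2102.2| / 201.7 = 0.7199
Noncentrality parameter: δ = d·√n = 0.7199 × √11 = 2.3876
One-sided α = 0.01 → critical value z_{0.01} = 2.326.
Power = Φ(δ − 2.326) = Φ(0.061) = 0.5244.
Type II error: β = 1 − power = 1 − 0.5244 = 0.4756.

β ≈ 0.476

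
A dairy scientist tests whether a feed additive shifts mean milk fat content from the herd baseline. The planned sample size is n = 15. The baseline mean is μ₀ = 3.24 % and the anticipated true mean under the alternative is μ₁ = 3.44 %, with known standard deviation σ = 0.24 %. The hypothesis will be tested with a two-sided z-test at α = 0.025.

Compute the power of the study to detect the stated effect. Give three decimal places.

Power ≈ 0.838

Standardized effect: d = |μ₁ − μ₀| / σ = |3.44 − 3.24| / 0.24 = 0.8333
Noncentrality parameter: δ = d·√n = 0.8333 × √15 = 3.2275
Critical value for a two-sided test at α = 0.025: z_{α/2} = 2.241.
Power = Φ(δ − 2.241) + Φ(−δ − 2.241) = Φ(0.986) + Φ(-5.469) = 0.8380 + 0.0000 = 0.8380.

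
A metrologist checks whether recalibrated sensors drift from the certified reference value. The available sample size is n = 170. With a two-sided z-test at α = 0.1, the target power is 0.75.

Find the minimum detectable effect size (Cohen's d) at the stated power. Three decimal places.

Need Φ(δ − 1.645) = 0.75, so δ = 1.645 + 0.674 = 2.319.
(Lower-tail contribution to power is negligible for δ > 0.)
δ = d·√n ⇒ d = δ/√n = 2.319/√170 = 0.1779.

d ≈ 0.178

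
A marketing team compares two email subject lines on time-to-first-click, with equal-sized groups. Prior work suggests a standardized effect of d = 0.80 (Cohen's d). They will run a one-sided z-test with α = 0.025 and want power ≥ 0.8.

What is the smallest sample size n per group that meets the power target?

For power 0.8 need Φ(δ − z_{0.025}) = 0.8, so δ = z_{0.025} + z_{0.20} = 1.960 + 0.842 = 2.802.
δ = d·√(n/2) ⇒ n = 2(δ/d)² = 2 × (2.802 / 0.80)² = 24.53.
Rounding up, n = 25 per group.

n = 25 per group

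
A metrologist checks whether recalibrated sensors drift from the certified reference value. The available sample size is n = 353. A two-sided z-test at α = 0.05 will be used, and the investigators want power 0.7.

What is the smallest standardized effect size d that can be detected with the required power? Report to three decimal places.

d ≈ 0.132

Need Φ(δ − 1.960) = 0.7, so δ = 1.960 + 0.524 = 2.484.
(Lower-tail contribution to power is negligible for δ > 0.)
δ = d·√n ⇒ d = δ/√n = 2.484/√353 = 0.1322.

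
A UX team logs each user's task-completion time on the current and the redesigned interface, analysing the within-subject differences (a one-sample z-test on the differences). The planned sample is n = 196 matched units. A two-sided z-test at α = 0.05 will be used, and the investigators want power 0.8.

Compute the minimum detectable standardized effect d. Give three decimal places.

d ≈ 0.200

Need Φ(δ − 1.960) = 0.8, so δ = 1.960 + 0.842 = 2.802.
(The second rejection-region term Φ(−δ − z_{α/2}) is negligible and dropped.)
δ = d·√n ⇒ d = δ/√n = 2.802/√196 = 0.2001.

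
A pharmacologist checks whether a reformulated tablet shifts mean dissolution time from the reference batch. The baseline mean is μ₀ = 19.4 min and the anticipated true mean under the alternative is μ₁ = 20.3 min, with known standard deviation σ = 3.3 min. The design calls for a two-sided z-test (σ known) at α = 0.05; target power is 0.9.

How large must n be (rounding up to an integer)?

Standardized effect: d = |μ₁ − μ₀| / σ = |20.3 − 19.4| / 3.3 = 0.2727
For power 0.9 need Φ(δ − z_{0.025}) = 0.9, so δ = z_{0.025} + z_{0.10} = 1.960 + 1.282 = 3.242.
(For δ > 0 the lower-tail rejection region contributes negligibly to power, so the one-term inversion is standard.)
δ = d·√n ⇒ n = (δ/d)² = (3.242 / 0.2727)² = 141.27.
Round up to the next whole unit.

n = 142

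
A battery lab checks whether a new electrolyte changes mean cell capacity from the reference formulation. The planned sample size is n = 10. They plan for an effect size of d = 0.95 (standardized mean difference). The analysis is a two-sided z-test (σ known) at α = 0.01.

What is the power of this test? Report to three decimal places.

Noncentrality parameter: δ = d·√n = 0.95 × √10 = 3.0042
Two-sided α = 0.01 → critical value z_{0.005} = 2.576.
Power = Φ(δ − 2.576) + Φ(−δ − 2.576) = Φ(0.428) + Φ(-5.580) = 0.6658 + 0.0000 = 0.6658.

Power ≈ 0.666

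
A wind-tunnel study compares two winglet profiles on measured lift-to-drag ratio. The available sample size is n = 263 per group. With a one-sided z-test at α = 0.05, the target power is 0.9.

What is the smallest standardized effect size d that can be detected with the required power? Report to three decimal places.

Required noncentrality: δ = z_{0.05} + z_{0.10} = 1.645 + 1.282 = 2.926.
δ = d·√(n/2) ⇒ d = δ/√(n/2) = 2.926/√(263/2) = 0.2552.

d ≈ 0.255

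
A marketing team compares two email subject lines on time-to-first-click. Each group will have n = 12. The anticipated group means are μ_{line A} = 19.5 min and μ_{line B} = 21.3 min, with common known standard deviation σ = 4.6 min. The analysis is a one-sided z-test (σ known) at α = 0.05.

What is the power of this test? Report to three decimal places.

Power ≈ 0.246

Standardized effect: d = |μ_{line A} − μ_{line B}| / σ = |19.5 − 21.3| / 4.6 = 0.3913
Noncentrality parameter: λ = d·√(n/2) = 0.3913 × √(12/2) = 0.9585
Critical value for a one-sided test at α = 0.05: z_α = 1.645.
Power = Φ(λ − 1.645) = Φ(-0.686) = 0.2462.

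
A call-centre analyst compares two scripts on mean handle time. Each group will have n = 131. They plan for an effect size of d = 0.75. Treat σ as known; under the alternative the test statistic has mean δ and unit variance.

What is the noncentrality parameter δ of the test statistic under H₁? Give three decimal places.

δ ≈ 6.070

δ = d·√(n/2) = 0.75 × √(131/2) = 6.0699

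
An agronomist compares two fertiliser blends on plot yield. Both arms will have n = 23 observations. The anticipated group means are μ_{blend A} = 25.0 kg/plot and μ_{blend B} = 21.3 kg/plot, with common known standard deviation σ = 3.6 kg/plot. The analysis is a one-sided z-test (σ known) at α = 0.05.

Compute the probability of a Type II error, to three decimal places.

Standardized effect: d = |μ_{blend A} − μ_{blend B}| / σ = |25.0 − 21.3| / 3.6 = 1.0278
Noncentrality parameter: δ = d·√(n/2) = 1.0278 × √(23/2) = 3.4854
One-sided α = 0.05 → critical value z_{0.05} = 1.645.
Power = Φ(δ − 1.645) = Φ(1.841) = 0.9672.
Type II error: β = 1 − power = 1 − 0.9672 = 0.0328.

β ≈ 0.033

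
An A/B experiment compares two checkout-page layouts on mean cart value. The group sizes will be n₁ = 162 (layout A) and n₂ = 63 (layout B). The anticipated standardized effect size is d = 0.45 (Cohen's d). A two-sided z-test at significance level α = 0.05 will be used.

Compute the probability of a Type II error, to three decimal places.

β ≈ 0.142

Noncentrality parameter: δ = d / √(1/n₁ + 1/n₂) = 0.45 / √(1/162 + 1/63) = 3.0307
Critical value for a two-sided test at α = 0.05: z_{α/2} = 1.960.
Power = Φ(δ − 1.960) + Φ(−δ − 1.960) = Φ(1.071) + Φ(-4.991) = 0.8579 + 0.0000 = 0.8579.
Type II error: β = 1 − power = 1 − 0.8579 = 0.1421.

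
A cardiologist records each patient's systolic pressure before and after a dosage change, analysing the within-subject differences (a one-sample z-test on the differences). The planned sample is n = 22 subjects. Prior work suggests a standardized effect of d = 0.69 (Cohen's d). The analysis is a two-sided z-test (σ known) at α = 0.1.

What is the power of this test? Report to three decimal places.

Noncentrality parameter: δ = d·√n = 0.69 × √22 = 3.2364
Two-sided α = 0.1 → critical value z_{0.05} = 1.645.
Power = Φ(δ − 1.645) + Φ(−δ − 1.645) = Φ(1.592) + Φ(-4.881) = 0.9443 + 0.0000 = 0.9443.

Power ≈ 0.944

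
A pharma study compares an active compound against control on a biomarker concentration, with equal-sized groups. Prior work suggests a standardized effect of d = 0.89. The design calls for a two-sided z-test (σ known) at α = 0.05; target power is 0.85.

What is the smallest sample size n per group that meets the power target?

Set Φ(δ − 1.960) = 0.85; then δ − 1.960 = Φ⁻¹(0.85) = 1.036, giving δ = 2.996.
(The Φ(−δ − z_{α/2}) term is vanishingly small for δ > 0 and is dropped in the standard sample-size formula.)
δ = d·√(n/2) ⇒ n = 2(δ/d)² = 2 × (2.996 / 0.89)² = 22.67.
Round up to the next whole unit.

n = 23 per group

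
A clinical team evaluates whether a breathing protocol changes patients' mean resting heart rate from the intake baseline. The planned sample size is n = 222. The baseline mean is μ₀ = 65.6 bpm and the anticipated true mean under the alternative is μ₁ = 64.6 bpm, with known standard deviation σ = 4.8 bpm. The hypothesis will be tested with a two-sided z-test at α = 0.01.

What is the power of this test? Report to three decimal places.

Power ≈ 0.701

Standardized effect: d = |μ₁ − μ₀| / σ = |64.6 − 65.6| / 4.8 = 0.2083
Noncentrality parameter: δ = d·√n = 0.2083 × √222 = 3.1041
Two-sided α = 0.01 → critical value z_{0.005} = 2.576.
Power = Φ(δ − 2.576) + Φ(−δ − 2.576) = Φ(0.528) + Φ(-5.680) = 0.7013 + 0.0000 = 0.7013.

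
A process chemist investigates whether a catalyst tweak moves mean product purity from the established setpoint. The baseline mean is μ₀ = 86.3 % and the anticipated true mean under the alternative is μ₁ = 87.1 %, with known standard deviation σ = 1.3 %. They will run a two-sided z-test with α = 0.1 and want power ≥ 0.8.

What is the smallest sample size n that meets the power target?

n = 17

Standardized effect: d = |μ₁ − μ₀| / σ = |87.1 − 86.3| / 1.3 = 0.6154
Set Φ(δ − 1.645) = 0.8; then δ − 1.645 = Φ⁻¹(0.8) = 0.842, giving δ = 2.486.
(For δ > 0 the lower-tail rejection region contributes negligibly to power, so the one-term inversion is standard.)
δ = d·√n ⇒ n = (δ/d)² = (2.486 / 0.6154)² = 16.33.
Round up to the next whole unit.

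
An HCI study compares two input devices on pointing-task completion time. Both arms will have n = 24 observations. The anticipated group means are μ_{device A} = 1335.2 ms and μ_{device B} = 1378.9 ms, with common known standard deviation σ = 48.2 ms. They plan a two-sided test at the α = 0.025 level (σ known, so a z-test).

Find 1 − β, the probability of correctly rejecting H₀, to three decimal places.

Standardized effect: d = |μ_{device A} − μ_{device B}| / σ = |1335.2 − 1378.9| / 48.2 = 0.9066
Noncentrality parameter: δ = d·√(n/2) = 0.9066 × √(24/2) = 3.1407
Two-sided α = 0.025 → critical value z_{0.0125} = 2.241.
Power = Φ(δ − 2.241) + Φ(−δ − 2.241) = Φ(0.899) + Φ(-5.382) = 0.8158 + 0.0000 = 0.8158.

Power ≈ 0.816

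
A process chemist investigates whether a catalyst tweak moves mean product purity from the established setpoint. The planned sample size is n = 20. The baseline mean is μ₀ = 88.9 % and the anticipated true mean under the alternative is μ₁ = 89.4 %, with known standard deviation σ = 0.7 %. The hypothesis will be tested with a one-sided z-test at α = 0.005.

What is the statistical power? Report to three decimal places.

Power ≈ 0.732

Standardized effect: d = |μ₁ − μ₀| / σ = |89.4 − 88.9| / 0.7 = 0.7143
Noncentrality parameter: δ = d·√n = 0.7143 × √20 = 3.1944
One-sided α = 0.005 → critical value z_{0.005} = 2.576.
Power = P(Z > 2.576 − δ) = Φ(0.619) = 0.7319.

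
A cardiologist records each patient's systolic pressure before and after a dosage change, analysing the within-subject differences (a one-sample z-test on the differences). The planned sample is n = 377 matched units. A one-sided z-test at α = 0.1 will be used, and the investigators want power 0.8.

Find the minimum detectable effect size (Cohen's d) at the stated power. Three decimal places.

d ≈ 0.109

Required noncentrality: δ = z_{0.1} + z_{0.20} = 1.282 + 0.842 = 2.123.
δ = d·√n ⇒ d = δ/√n = 2.123/√377 = 0.1093.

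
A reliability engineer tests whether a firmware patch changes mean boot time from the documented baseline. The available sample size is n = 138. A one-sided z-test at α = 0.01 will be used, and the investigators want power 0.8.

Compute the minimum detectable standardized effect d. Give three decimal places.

Need Φ(δ − 2.326) = 0.8, so δ = 2.326 + 0.842 = 3.168.
δ = d·√n ⇒ d = δ/√n = 3.168/√138 = 0.2697.

d ≈ 0.270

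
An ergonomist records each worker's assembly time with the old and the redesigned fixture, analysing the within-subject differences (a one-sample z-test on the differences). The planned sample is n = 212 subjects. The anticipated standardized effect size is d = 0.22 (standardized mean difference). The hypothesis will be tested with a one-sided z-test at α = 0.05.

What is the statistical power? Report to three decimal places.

Noncentrality parameter: δ = d·√n = 0.22 × √212 = 3.2032
One-sided α = 0.05 → critical value z_{0.05} = 1.645.
Power = Φ(δ − 1.645) = Φ(1.558) = 0.9404.

Power ≈ 0.940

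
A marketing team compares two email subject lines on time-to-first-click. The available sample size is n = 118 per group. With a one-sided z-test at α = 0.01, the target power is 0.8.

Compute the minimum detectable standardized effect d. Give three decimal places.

d ≈ 0.412

Need Φ(δ − 2.326) = 0.8, so δ = 2.326 + 0.842 = 3.168.
δ = d·√(n/2) ⇒ d = δ/√(n/2) = 3.168/√(118/2) = 0.4124.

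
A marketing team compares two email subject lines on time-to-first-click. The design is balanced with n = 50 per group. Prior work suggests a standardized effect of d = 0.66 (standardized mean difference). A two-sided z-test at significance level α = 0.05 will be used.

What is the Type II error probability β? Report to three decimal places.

β ≈ 0.090

Noncentrality parameter: δ = d·√(n/2) = 0.66 × √(50/2) = 3.3000
Two-sided α = 0.05 → critical value z_{0.025} = 1.960.
Power = Φ(δ − 1.960) + Φ(−δ − 1.960) = Φ(1.340) + Φ(-5.260) = 0.9099 + 0.0000 = 0.9099.
Type II error: β = 1 − power = 1 − 0.9099 = 0.0901.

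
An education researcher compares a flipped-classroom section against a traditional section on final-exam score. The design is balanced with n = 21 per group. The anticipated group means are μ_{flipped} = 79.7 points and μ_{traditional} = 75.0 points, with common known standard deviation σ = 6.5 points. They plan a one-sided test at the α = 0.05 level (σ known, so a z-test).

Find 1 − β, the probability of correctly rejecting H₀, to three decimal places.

Standardized effect: d = |μ_{flipped} − μ_{traditional}| / σ = |79.7 − 75.0| / 6.5 = 0.7231
Noncentrality parameter: δ = d·√(n/2) = 0.7231 × √(21/2) = 2.3430
One-sided α = 0.05 → critical value z_{0.05} = 1.645.
Power = Φ(δ − 1.645) = Φ(0.698) = 0.7575.

Power ≈ 0.757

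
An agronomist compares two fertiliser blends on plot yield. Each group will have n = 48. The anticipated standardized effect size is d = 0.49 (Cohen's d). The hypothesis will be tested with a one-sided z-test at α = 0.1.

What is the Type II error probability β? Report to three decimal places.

Noncentrality parameter: δ = d·√(n/2) = 0.49 × √(48/2) = 2.4005
One-sided α = 0.1 → critical value z_{0.1} = 1.282.
Power = P(Z > 1.282 − δ) = Φ(1.119) = 0.8684.
Type II error: β = 1 − power = 1 − 0.8684 = 0.1316.

β ≈ 0.132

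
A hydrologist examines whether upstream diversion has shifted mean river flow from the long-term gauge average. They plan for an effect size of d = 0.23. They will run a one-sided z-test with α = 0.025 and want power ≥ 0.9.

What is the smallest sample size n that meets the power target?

n = 199

Set Φ(δ − 1.960) = 0.9; then δ − 1.960 = Φ⁻¹(0.9) = 1.282, giving δ = 3.242.
δ = d·√n ⇒ n = (δ/d)² = (3.242 / 0.23)² = 198.63.
Round up to the next whole unit.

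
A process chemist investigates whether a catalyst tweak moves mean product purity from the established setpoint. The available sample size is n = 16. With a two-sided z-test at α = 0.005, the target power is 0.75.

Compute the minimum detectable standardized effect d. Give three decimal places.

d ≈ 0.870

Need Φ(δ − 2.807) = 0.75, so δ = 2.807 + 0.674 = 3.482.
(The second rejection-region term Φ(−δ − z_{α/2}) is negligible and dropped.)
δ = d·√n ⇒ d = δ/√n = 3.482/√16 = 0.8704.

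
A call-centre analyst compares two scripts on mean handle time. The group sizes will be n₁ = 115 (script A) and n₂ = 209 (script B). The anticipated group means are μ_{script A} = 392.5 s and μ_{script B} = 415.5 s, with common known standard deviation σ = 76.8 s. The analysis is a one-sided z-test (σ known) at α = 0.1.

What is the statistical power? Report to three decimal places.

Power ≈ 0.903

Standardized effect: d = |μ_{script A} − μ_{script B}| / σ = |392.5 − 415.5| / 76.8 = 0.2995
Noncentrality parameter: λ = d / √(1/n₁ + 1/n₂) = 0.2995 / √(1/115 + 1/209) = 2.5794
One-sided α = 0.1 → critical value z_{0.1} = 1.282.
Power = Φ(λ − 1.282) = Φ(1.298) = 0.9028.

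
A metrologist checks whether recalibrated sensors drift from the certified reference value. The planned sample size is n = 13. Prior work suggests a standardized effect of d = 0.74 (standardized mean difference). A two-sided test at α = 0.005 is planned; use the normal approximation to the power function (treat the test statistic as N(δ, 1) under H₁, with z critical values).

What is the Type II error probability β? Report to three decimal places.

Noncentrality parameter: δ = d·√n = 0.74 × √13 = 2.6681
Critical value for a two-sided test at α = 0.005: z_{α/2} = 2.807.
Power = Φ(δ − 2.807) + Φ(−δ − 2.807) = Φ(-0.139) + Φ(-5.475) = 0.4448 + 0.0000 = 0.4448.
Type II error: β = 1 − power = 1 − 0.4448 = 0.5552.

β ≈ 0.555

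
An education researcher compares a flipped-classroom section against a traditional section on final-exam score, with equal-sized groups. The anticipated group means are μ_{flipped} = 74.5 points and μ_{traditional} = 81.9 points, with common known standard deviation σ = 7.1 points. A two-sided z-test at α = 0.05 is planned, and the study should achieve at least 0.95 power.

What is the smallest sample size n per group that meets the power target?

n = 24 per group

Standardized effect: d = |μ_{flipped} − μ_{traditional}| / σ = |74.5 − 81.9| / 7.1 = 1.0423
For power 0.95 need Φ(δ − z_{0.025}) = 0.95, so δ = z_{0.025} + z_{0.05} = 1.960 + 1.645 = 3.605.
(The Φ(−δ − z_{α/2}) term is vanishingly small for δ > 0 and is dropped in the standard sample-size formula.)
δ = d·√(n/2) ⇒ n = 2(δ/d)² = 2 × (3.605 / 1.0423)² = 23.92.
Rounding up, n = 24 per group.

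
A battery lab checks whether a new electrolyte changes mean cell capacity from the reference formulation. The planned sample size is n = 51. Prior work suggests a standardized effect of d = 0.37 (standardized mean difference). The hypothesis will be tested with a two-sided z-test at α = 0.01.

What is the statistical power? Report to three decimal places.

Noncentrality parameter: δ = d·√n = 0.37 × √51 = 2.6423
Critical value for a two-sided test at α = 0.01: z_{α/2} = 2.576.
Power = Φ(δ − 2.576) + Φ(−δ − 2.576) = Φ(0.066) + Φ(-5.218) = 0.5265 + 0.0000 = 0.5265.

Power ≈ 0.527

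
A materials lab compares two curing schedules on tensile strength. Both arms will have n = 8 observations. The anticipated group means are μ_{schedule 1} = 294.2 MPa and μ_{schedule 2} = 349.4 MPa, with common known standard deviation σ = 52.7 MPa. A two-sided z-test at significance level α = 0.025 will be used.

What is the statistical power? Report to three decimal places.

Power ≈ 0.442

Standardized effect: d = |μ_{schedule 1} − μ_{schedule 2}| / σ = |294.2 − 349.4| / 52.7 = 1.0474
Noncentrality parameter: δ = d·√(n/2) = 1.0474 × √(8/2) = 2.0949
Two-sided α = 0.025 → critical value z_{0.0125} = 2.241.
Power = Φ(δ − 2.241) + Φ(−δ − 2.241) = Φ(-0.147) + Φ(-4.336) = 0.4418 + 0.0000 = 0.4418.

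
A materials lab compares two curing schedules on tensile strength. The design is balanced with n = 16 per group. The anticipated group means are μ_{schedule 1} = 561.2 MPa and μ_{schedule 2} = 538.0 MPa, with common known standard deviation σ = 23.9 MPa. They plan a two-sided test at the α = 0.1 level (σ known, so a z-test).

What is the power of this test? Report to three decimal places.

Power ≈ 0.864

Standardized effect: d = |μ_{schedule 1} − μ_{schedule 2}| / σ = |561.2 − 538.0| / 23.9 = 0.9707
Noncentrality parameter: δ = d·√(n/2) = 0.9707 × √(16/2) = 2.7456
Critical value for a two-sided test at α = 0.1: z_{α/2} = 1.645.
Power = Φ(δ − 1.645) + Φ(−δ − 1.645) = Φ(1.101) + Φ(-4.390) = 0.8645 + 0.0000 = 0.8645.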